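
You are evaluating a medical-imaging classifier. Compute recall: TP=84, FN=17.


Recall = TP/(TP+FN)
= 84/(84+17)
= 84/101 = 83.17%

83.17%


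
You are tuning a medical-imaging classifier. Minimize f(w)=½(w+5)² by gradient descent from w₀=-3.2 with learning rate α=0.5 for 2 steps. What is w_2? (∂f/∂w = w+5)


step 1: grad = -3.2+5 = 1.8; w = -3.2 - 0.5·(1.8) = -4.1
step 2: grad = -4.1+5 = 0.9; w = -4.1 - 0.5·(0.9) = -4.55

-4.55


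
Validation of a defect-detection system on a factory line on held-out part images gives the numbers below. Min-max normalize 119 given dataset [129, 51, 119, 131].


min=51, max=131
(119-51)/(131-51) = 68/80 = 0.85

0.85


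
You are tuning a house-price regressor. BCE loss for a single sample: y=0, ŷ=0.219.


BCE = -[y·ln(p) + (1-y)·ln(1-p)]
= -0 - 1·ln(1-0.219)
= -ln(0.781) = 0.2472

0.2472


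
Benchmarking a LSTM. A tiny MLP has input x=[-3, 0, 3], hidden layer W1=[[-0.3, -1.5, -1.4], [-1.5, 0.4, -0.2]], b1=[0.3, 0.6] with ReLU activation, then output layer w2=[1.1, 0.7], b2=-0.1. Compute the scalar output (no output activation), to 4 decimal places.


z1[0] = (-0.3)·(-3) + (-1.5)·(0) + (-1.4)·(3) + 0.3 = -3.0
z1[1] = (-1.5)·(-3) + (0.4)·(0) + (-0.2)·(3) + 0.6 = 4.5
h = ReLU(z1) = [0.0, 4.5]
output = (1.1)·(0.0) + (0.7)·(4.5) - 0.1 = 3.05

3.05


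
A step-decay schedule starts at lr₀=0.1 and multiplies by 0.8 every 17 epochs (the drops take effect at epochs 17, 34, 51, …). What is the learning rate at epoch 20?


n_drops = ⌊20/17⌋ = 1
lr = 0.1·0.8^1 = 0.1·0.8 = 0.08

0.08


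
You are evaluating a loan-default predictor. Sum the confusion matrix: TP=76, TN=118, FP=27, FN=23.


Total = TP + TN + FP + FN
= 76 + 118 + 27 + 23
= 244
(Predicted positive: 103, predicted negative: 141)

244


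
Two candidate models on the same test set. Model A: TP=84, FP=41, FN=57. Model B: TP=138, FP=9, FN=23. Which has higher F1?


Model A: P=84/125=0.672, R=84/141=0.5957, F1=2PR/(P+R)=2TP/(2TP+FP+FN)=168/266=0.6316
Model B: P=138/147=0.9388, R=138/161=0.8571, F1=2PR/(P+R)=2TP/(2TP+FP+FN)=276/308=0.8961
0.6316 < 0.8961 → Model B

Model B


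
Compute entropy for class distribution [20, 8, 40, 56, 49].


Probabilities: [20/173, 8/173, 40/173, 56/173, 49/173] ≈ [0.1156, 0.0462, 0.2312, 0.3237, 0.2832]
H = -((20/173)·log₂(20/173) + (8/173)·log₂(8/173) + (40/173)·log₂(40/173) + (56/173)·log₂(56/173) + (49/173)·log₂(49/173))
  = 2.0956 bits

2.0956 bits


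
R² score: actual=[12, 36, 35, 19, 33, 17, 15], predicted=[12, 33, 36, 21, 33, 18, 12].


ȳ = 23.8571
SS_res = Σ(y-ŷ)² = 24
SS_tot = Σ(y-ȳ)² = 644.86
R² = 1 - SS_res/SS_tot = 1 - 0.0372 = 0.9628

0.9628


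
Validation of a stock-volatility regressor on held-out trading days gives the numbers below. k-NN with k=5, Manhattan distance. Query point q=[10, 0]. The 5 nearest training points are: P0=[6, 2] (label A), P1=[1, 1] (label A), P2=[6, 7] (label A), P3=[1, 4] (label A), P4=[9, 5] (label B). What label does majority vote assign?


d(q,P0) = 6  (label A)
d(q,P1) = 10  (label A)
d(q,P2) = 11  (label A)
d(q,P3) = 13  (label A)
d(q,P4) = 6  (label B)
Votes: A=4, B=1
Majority → A

A


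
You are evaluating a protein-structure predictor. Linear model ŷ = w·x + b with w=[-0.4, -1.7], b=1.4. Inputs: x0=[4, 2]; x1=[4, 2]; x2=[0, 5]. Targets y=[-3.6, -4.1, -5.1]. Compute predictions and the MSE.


ŷ0 = (-0.4)·(4) + (-1.7)·(2) + 1.4 = -3.6
ŷ1 = (-0.4)·(4) + (-1.7)·(2) + 1.4 = -3.6
ŷ2 = (-0.4)·(0) + (-1.7)·(5) + 1.4 = -7.1
errors² = [0.0, 0.25, 4.0]
MSE = 4.2500/3 = 1.4167

1.4167


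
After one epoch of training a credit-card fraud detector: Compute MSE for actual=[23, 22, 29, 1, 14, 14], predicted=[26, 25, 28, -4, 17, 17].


Squared errors: (23-26)²=9, (22-25)²=9, (29-28)²=1, (1+ 4)²=25, (14-17)²=9, (14-17)²=9
Sum = 62
MSE = 62/6 = 31/3

31/3


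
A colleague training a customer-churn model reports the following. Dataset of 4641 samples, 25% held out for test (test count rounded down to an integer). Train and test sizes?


Test = ⌊4641·25/100⌋ = 1160
Train = 4641 - 1160 = 3481

Train: 3481, Test: 1160


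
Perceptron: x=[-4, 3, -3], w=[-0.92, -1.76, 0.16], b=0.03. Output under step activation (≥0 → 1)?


z = (-4)·(-0.92) + (3)·(-1.76) + (-3)·(0.16) + 0.03
  = -2.05
step(z) = 0 (z<0)

0


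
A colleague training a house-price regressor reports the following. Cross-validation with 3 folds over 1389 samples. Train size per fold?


Fold size = 1389/3 = 463
Training per fold = 1389 - 463 = 926

926


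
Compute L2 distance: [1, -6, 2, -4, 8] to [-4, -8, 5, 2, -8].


d = √((1+ 4)² + (-6+ 8)² + (2-5)² + (-4-2)² + (8+ 8)²)
  = √(25 + 4 + 9 + 36 + 256)
  = √330 = 18.1659

18.1659


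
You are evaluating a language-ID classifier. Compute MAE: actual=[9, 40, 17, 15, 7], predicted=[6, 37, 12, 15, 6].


Absolute errors: |9-6|=3, |40-37|=3, |17-12|=5, |15-15|=0, |7-6|=1
Sum = 12
MAE = 12/5 = 12/5

12/5


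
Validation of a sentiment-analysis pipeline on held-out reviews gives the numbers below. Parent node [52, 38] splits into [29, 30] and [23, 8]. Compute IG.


Parent = [52, 38], H_parent = 0.9825
H_left = 0.9998 (n=59), H_right = 0.8238 (n=31)
H_children = (59/90)·0.9998 + (31/90)·0.8238 = 0.9392
IG = 0.9825 - 0.9392 = 0.0433

0.0433


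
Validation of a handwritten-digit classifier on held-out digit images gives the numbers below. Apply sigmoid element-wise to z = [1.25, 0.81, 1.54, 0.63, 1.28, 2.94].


σ(1.25) = 1/(1+e^-1.25) = 0.7773
σ(0.81) = 1/(1+e^-0.81) = 0.6921
σ(1.54) = 1/(1+e^-1.54) = 0.8235
σ(0.63) = 1/(1+e^-0.63) = 0.6525
σ(1.28) = 1/(1+e^-1.28) = 0.7824
σ(2.94) = 1/(1+e^-2.94) = 0.9498
result = [0.7773, 0.6921, 0.8235, 0.6525, 0.7824, 0.9498]

[0.7773, 0.6921, 0.8235, 0.6525, 0.7824, 0.9498]


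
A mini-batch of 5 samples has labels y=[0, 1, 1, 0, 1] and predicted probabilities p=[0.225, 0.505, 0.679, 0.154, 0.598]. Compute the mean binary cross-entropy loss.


L[0] = -ln(1-0.225) = -ln(0.775) = 0.2549
L[1] = -ln(0.505) = 0.6832
L[2] = -ln(0.679) = 0.3871
L[3] = -ln(1-0.154) = -ln(0.846) = 0.1672
L[4] = -ln(0.598) = 0.5142
mean = (0.2549 + 0.6832 + 0.3871 + 0.1672 + 0.5142)/5 = 0.4013

0.4013


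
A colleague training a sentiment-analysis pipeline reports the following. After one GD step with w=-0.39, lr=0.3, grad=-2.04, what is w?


w_new = w - α·∇
= -0.39 - 0.3·-2.04
= -0.39 + 0.612
= 0.222

0.222


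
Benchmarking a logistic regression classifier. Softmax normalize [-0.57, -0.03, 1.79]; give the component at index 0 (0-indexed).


Exponentials: e^-0.57=0.5655, e^-0.03=0.9704, e^1.79=5.9895
Sum = 7.5254
Softmax = [0.0751, 0.129, 0.7959]
p[0] = 0.5655/7.5254 = 0.0751

0.0751


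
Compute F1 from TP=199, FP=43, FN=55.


Precision = 199/242 = 0.8223
Recall = 199/254 = 0.7835
F1 = 2·P·R/(P+R) = 2·TP/(2·TP+FP+FN) = 398/(398+43+55) = 398/496 = 0.8024

0.8024


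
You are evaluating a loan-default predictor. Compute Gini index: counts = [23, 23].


Probabilities: [23/46, 23/46] ≈ [0.5, 0.5]
Σpᵢ² = (529 + 529)/46² = 1058/2116
Gini = 1 - Σpᵢ² = 1 - 1058/2116 = 0.5

0.5


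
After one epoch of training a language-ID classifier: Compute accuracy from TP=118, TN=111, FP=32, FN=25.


Accuracy = (TP+TN)/(TP+TN+FP+FN)
= (118+111)/(286)
= 229/286 = 80.07%

80.07%


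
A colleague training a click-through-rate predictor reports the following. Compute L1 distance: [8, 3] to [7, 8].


d = |8-7| + |3-8|
  = 1 + 5
  = 6

6


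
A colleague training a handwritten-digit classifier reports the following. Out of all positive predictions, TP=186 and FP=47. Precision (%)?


Precision = TP/(TP+FP)
= 186/(186+47)
= 186/233 = 79.83%

79.83%


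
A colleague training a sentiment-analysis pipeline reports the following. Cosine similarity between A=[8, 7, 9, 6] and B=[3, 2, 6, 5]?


A·B = 8·3 + 7·2 + 9·6 + 6·5 = 122
‖A‖ = √230 = 15.1658, ‖B‖ = √74 = 8.6023
cos = 122/(√230·√74) = 122/√17020 = 0.9351

0.9351


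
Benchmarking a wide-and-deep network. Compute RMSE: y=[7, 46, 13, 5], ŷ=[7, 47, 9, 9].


MSE = 33/4 = 8.25
RMSE = √(33/4) = 2.8723

2.8723


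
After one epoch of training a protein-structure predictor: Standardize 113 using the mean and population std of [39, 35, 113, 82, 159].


μ = 85.6, σ = 46.6545
z = (113 - 85.6)/46.6545 = 0.5873

0.5873


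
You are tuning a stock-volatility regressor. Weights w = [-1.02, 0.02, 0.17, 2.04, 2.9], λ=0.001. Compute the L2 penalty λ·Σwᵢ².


‖w‖₂² = (-1.02)² + (0.02)² + (0.17)² + (2.04)² + (2.9)²
     = 1.0404 + 0.0004 + 0.0289 + 4.1616 + 8.41
     = 13.6413
λ·‖w‖₂² = 0.001·13.6413 = 0.013641

0.013641


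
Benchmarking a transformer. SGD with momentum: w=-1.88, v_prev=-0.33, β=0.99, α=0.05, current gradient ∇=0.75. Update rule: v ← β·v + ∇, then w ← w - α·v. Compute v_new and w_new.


v_new = 0.99·-0.33 + 0.75 = -0.3267 + 0.75 = 0.4233
w_new = -1.88 - 0.05·0.4233 = -1.88 - 0.021165 = -1.901165

v_new=0.4233, w_new=-1.901165


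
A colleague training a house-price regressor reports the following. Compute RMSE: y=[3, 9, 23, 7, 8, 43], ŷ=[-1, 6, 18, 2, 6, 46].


MSE = 88/6 = 14.6667
RMSE = √(88/6) = 3.8297

3.8297


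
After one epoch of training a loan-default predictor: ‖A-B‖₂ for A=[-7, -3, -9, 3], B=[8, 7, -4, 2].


d = √((-7-8)² + (-3-7)² + (-9+ 4)² + (3-2)²)
  = √(225 + 100 + 25 + 1)
  = √351 = 18.735

18.735


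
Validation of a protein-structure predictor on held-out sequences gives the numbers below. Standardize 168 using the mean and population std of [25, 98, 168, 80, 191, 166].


μ = 121.3333, σ = 58.5368
z = (168 - 121.3333)/58.5368 = 0.7972

0.7972


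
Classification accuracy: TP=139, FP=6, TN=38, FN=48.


Accuracy = (TP+TN)/(TP+TN+FP+FN)
= (139+38)/(231)
= 177/231 = 76.62%

76.62%


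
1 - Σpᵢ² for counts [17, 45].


Probabilities: [17/62, 45/62] ≈ [0.2742, 0.7258]
Σpᵢ² = (289 + 2025)/62² = 2314/3844
Gini = 1 - Σpᵢ² = 1 - 2314/3844 = 0.398

0.398


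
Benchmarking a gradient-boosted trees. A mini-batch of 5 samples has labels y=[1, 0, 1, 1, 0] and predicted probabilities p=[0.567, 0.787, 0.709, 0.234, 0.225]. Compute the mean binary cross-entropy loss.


L[0] = -ln(0.567) = 0.5674
L[1] = -ln(1-0.787) = -ln(0.213) = 1.5465
L[2] = -ln(0.709) = 0.3439
L[3] = -ln(0.234) = 1.4524
L[4] = -ln(1-0.225) = -ln(0.775) = 0.2549
mean = (0.5674 + 1.5465 + 0.3439 + 1.4524 + 0.2549)/5 = 0.833

0.833


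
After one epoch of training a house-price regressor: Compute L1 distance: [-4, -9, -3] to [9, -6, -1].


d = |-4-9| + |-9+ 6| + |-3+ 1|
  = 13 + 3 + 2
  = 18

18


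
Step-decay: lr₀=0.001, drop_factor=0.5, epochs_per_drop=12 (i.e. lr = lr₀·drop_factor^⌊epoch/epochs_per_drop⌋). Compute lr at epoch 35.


n_drops = ⌊35/12⌋ = 2
lr = 0.001·0.5^2 = 0.001·0.25 = 0.00025

0.00025


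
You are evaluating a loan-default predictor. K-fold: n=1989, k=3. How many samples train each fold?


Fold size = 1989/3 = 663
Training per fold = 1989 - 663 = 1326

1326


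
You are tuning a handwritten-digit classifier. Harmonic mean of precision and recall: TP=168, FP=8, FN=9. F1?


Precision = 168/176 = 0.9545
Recall = 168/177 = 0.9492
F1 = 2·P·R/(P+R) = 2·TP/(2·TP+FP+FN) = 336/(336+8+9) = 336/353 = 0.9518

0.9518


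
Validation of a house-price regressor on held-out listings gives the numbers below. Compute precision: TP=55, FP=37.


Precision = TP/(TP+FP)
= 55/(55+37)
= 55/92 = 59.78%

59.78%


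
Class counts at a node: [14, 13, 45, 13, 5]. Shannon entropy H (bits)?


Probabilities: [14/90, 13/90, 45/90, 13/90, 5/90] ≈ [0.1556, 0.1444, 0.5, 0.1444, 0.0556]
H = -((14/90)·log₂(14/90) + (13/90)·log₂(13/90) + (45/90)·log₂(45/90) + (13/90)·log₂(13/90) + (5/90)·log₂(5/90))
  = 1.9557 bits

1.9557 bits


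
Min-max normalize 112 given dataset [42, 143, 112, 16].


min=16, max=143
(112-16)/(143-16) = 96/127 = 0.7559

0.7559


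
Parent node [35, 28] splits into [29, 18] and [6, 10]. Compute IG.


Parent = [35, 28], H_parent = 0.9911
H_left = 0.9601 (n=47), H_right = 0.9544 (n=16)
H_children = (47/63)·0.9601 + (16/63)·0.9544 = 0.9587
IG = 0.9911 - 0.9587 = 0.0324

0.0324


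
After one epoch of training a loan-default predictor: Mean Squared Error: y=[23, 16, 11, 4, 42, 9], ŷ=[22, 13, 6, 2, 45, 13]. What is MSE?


Squared errors: (23-22)²=1, (16-13)²=9, (11-6)²=25, (4-2)²=4, (42-45)²=9, (9-13)²=16
Sum = 64
MSE = 64/6 = 32/3

32/3


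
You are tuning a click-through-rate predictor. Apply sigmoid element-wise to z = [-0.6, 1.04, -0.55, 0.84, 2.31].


σ(-0.6) = 1/(1+e^0.6) = 0.3543
σ(1.04) = 1/(1+e^-1.04) = 0.7389
σ(-0.55) = 1/(1+e^0.55) = 0.3659
σ(0.84) = 1/(1+e^-0.84) = 0.6985
σ(2.31) = 1/(1+e^-2.31) = 0.9097
result = [0.3543, 0.7389, 0.3659, 0.6985, 0.9097]

[0.3543, 0.7389, 0.3659, 0.6985, 0.9097]


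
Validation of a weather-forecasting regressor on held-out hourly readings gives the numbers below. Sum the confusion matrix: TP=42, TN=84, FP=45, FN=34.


Total = TP + TN + FP + FN
= 42 + 84 + 45 + 34
= 205
(Predicted positive: 87, predicted negative: 118)

205


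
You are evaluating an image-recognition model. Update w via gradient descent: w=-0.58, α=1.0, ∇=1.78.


w_new = w - α·∇
= -0.58 - 1.0·1.78
= -0.58 - 1.78
= -2.36

-2.36


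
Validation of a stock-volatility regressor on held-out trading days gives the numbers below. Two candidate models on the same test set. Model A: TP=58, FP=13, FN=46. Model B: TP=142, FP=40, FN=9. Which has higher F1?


Model A: P=58/71=0.8169, R=58/104=0.5577, F1=2PR/(P+R)=2TP/(2TP+FP+FN)=116/175=0.6629
Model B: P=142/182=0.7802, R=142/151=0.9404, F1=2PR/(P+R)=2TP/(2TP+FP+FN)=284/333=0.8529
0.6629 < 0.8529 → Model B

Model B


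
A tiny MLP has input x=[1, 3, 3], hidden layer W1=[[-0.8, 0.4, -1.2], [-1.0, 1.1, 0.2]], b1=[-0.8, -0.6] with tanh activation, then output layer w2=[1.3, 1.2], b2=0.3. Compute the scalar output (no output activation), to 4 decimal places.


z1[0] = (-0.8)·(1) + (0.4)·(3) + (-1.2)·(3) - 0.8 = -4.0
z1[1] = (-1.0)·(1) + (1.1)·(3) + (0.2)·(3) - 0.6 = 2.3
h = tanh(z1) = [-0.9993, 0.9801]
output = (1.3)·(-0.9993) + (1.2)·(0.9801) + 0.3 = 0.177

0.177


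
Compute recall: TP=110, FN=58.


Recall = TP/(TP+FN)
= 110/(110+58)
= 110/168 = 65.48%

65.48%


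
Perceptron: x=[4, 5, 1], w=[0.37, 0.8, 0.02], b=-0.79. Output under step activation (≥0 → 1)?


z = (4)·(0.37) + (5)·(0.8) + (1)·(0.02) - 0.79
  = 4.71
step(z) = 1 (z≥0)

1


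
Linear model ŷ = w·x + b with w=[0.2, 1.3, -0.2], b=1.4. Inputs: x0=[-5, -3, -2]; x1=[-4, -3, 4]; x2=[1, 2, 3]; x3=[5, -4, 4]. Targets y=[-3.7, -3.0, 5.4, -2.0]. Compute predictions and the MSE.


ŷ0 = (0.2)·(-5) + (1.3)·(-3) + (-0.2)·(-2) + 1.4 = -3.1
ŷ1 = (0.2)·(-4) + (1.3)·(-3) + (-0.2)·(4) + 1.4 = -4.1
ŷ2 = (0.2)·(1) + (1.3)·(2) + (-0.2)·(3) + 1.4 = 3.6
ŷ3 = (0.2)·(5) + (1.3)·(-4) + (-0.2)·(4) + 1.4 = -3.6
errors² = [0.36, 1.21, 3.24, 2.56]
MSE = 7.3700/4 = 1.8425

1.8425


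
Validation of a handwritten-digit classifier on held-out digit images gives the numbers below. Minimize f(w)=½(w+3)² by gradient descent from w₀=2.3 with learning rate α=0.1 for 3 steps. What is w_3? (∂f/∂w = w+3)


step 1: grad = 2.3+3 = 5.3; w = 2.3 - 0.1·(5.3) = 1.77
step 2: grad = 1.77+3 = 4.77; w = 1.77 - 0.1·(4.77) = 1.293
step 3: grad = 1.293+3 = 4.293; w = 1.293 - 0.1·(4.293) = 0.8637

0.8637


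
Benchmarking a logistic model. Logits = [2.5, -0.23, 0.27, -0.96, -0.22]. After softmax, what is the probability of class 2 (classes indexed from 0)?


Exponentials: e^2.5=12.1825, e^-0.23=0.7945, e^0.27=1.31, e^-0.96=0.3829, e^-0.22=0.8025
Sum = 15.4724
Softmax = [0.7874, 0.0514, 0.0847, 0.0247, 0.0519]
p[2] = 1.31/15.4724 = 0.0847

0.0847


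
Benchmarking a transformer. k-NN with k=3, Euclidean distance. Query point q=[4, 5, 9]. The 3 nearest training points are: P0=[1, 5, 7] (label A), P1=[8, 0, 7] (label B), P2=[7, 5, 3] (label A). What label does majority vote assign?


d(q,P0) = 3.6056  (label A)
d(q,P1) = 6.7082  (label B)
d(q,P2) = 6.7082  (label A)
Votes: A=2, B=1
Majority → A

A


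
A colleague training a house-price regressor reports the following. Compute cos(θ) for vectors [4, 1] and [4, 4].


A·B = 4·4 + 1·4 = 20
‖A‖ = √17 = 4.1231, ‖B‖ = √32 = 5.6569
cos = 20/(√17·√32) = 20/√544 = 0.8575

0.8575


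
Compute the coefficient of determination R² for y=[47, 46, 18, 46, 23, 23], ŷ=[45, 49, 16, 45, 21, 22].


ȳ = 33.8333
SS_res = Σ(y-ŷ)² = 23
SS_tot = Σ(y-ȳ)² = 954.83
R² = 1 - SS_res/SS_tot = 1 - 0.0241 = 0.9759

0.9759


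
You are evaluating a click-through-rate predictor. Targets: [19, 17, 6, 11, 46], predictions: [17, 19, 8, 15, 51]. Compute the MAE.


Absolute errors: |19-17|=2, |17-19|=2, |6-8|=2, |11-15|=4, |46-51|=5
Sum = 15
MAE = 15/5 = 3

3


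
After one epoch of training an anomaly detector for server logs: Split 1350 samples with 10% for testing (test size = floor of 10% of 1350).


Test = ⌊1350·10/100⌋ = 135
Train = 1350 - 135 = 1215

Train: 1215, Test: 135


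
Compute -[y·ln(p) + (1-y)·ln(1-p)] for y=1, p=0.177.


BCE = -[y·ln(p) + (1-y)·ln(1-p)]
= -1·ln(0.177) - 0
= -ln(0.177) = 1.7316

1.7316


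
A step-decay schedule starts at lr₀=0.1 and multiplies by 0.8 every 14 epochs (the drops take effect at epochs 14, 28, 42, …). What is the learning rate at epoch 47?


n_drops = ⌊47/14⌋ = 3
lr = 0.1·0.8^3 = 0.1·0.512 = 0.0512

0.0512


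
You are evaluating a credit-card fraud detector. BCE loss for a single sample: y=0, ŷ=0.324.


BCE = -[y·ln(p) + (1-y)·ln(1-p)]
= -0 - 1·ln(1-0.324)
= -ln(0.676) = 0.3916

0.3916


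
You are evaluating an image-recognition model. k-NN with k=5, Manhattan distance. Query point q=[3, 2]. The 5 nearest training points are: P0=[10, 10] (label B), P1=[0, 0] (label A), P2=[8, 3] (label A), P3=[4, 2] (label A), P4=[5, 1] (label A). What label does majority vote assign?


d(q,P0) = 15  (label B)
d(q,P1) = 5  (label A)
d(q,P2) = 6  (label A)
d(q,P3) = 1  (label A)
d(q,P4) = 3  (label A)
Votes: A=4, B=1
Majority → A

A


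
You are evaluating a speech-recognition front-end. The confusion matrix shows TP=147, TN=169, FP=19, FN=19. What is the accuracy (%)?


Accuracy = (TP+TN)/(TP+TN+FP+FN)
= (147+169)/(354)
= 316/354 = 89.27%

89.27%


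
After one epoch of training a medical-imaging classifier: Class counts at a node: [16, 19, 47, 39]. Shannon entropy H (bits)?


Probabilities: [16/121, 19/121, 47/121, 39/121] ≈ [0.1322, 0.157, 0.3884, 0.3223]
H = -((16/121)·log₂(16/121) + (19/121)·log₂(19/121) + (47/121)·log₂(47/121) + (39/121)·log₂(39/121))
  = 1.8618 bits

1.8618 bits


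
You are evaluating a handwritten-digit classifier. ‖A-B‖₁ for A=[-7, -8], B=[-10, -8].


d = |-7+ 10| + |-8+ 8|
  = 3 + 0
  = 3

3


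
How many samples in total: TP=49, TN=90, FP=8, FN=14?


Total = TP + TN + FP + FN
= 49 + 90 + 8 + 14
= 161
(Predicted positive: 57, predicted negative: 104)

161


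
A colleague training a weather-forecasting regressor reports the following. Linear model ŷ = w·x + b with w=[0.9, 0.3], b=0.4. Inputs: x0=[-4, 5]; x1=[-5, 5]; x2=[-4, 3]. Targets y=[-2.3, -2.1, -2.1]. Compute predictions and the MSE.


ŷ0 = (0.9)·(-4) + (0.3)·(5) + 0.4 = -1.7
ŷ1 = (0.9)·(-5) + (0.3)·(5) + 0.4 = -2.6
ŷ2 = (0.9)·(-4) + (0.3)·(3) + 0.4 = -2.3
errors² = [0.36, 0.25, 0.04]
MSE = 0.6500/3 = 0.2167

0.2167


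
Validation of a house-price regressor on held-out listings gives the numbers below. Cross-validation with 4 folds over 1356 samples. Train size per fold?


Fold size = 1356/4 = 339
Training per fold = 1356 - 339 = 1017

1017


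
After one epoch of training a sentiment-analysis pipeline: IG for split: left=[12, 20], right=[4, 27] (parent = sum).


Parent = [16, 47], H_parent = 0.8175
H_left = 0.9544 (n=32), H_right = 0.5548 (n=31)
H_children = (32/63)·0.9544 + (31/63)·0.5548 = 0.7578
IG = 0.8175 - 0.7578 = 0.0597

0.0597


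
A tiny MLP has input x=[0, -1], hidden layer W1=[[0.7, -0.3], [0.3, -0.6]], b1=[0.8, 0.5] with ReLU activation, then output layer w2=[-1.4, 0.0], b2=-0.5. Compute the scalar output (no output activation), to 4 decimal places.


z1[0] = (0.7)·(0) + (-0.3)·(-1) + 0.8 = 1.1
z1[1] = (0.3)·(0) + (-0.6)·(-1) + 0.5 = 1.1
h = ReLU(z1) = [1.1, 1.1]
output = (-1.4)·(1.1) + (0.0)·(1.1) - 0.5 = -2.04

-2.04


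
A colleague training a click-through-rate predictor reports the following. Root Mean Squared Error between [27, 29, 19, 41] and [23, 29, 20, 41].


MSE = 17/4 = 4.25
RMSE = √(17/4) = 2.0616

2.0616


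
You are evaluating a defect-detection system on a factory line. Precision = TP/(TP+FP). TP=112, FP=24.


Precision = TP/(TP+FP)
= 112/(112+24)
= 112/136 = 82.35%

82.35%


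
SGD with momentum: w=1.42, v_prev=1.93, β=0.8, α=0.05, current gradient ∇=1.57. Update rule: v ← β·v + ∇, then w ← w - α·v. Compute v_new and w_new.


v_new = 0.8·1.93 + 1.57 = 1.544 + 1.57 = 3.114
w_new = 1.42 - 0.05·3.114 = 1.42 - 0.1557 = 1.2643

v_new=3.114, w_new=1.2643


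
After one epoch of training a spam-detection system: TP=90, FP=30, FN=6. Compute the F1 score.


Precision = 90/120 = 0.75
Recall = 90/96 = 0.9375
F1 = 2·P·R/(P+R) = 2·TP/(2·TP+FP+FN) = 180/(180+30+6) = 180/216 = 0.8333

0.8333


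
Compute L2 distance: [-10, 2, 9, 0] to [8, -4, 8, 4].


d = √((-10-8)² + (2+ 4)² + (9-8)² + (0-4)²)
  = √(324 + 36 + 1 + 16)
  = √377 = 19.4165

19.4165


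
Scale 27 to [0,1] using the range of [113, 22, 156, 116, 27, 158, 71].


min=22, max=158
(27-22)/(158-22) = 5/136 = 0.0368

0.0368


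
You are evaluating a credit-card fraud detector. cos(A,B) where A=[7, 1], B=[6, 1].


A·B = 7·6 + 1·1 = 43
‖A‖ = √50 = 7.0711, ‖B‖ = √37 = 6.0828
cos = 43/(√50·√37) = 43/√1850 = 0.9997

0.9997


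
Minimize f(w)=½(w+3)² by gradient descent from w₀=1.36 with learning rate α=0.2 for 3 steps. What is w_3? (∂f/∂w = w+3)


step 1: grad = 1.36+3 = 4.36; w = 1.36 - 0.2·(4.36) = 0.488
step 2: grad = 0.488+3 = 3.488; w = 0.488 - 0.2·(3.488) = -0.2096
step 3: grad = -0.2096+3 = 2.7904; w = -0.2096 - 0.2·(2.7904) = -0.76768

-0.76768


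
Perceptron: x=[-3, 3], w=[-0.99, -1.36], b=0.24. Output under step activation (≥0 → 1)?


z = (-3)·(-0.99) + (3)·(-1.36) + 0.24
  = -0.87
step(z) = 0 (z<0)

0


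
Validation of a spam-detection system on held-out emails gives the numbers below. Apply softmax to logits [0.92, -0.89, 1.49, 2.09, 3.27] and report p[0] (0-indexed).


Exponentials: e^0.92=2.5093, e^-0.89=0.4107, e^1.49=4.4371, e^2.09=8.0849, e^3.27=26.3113
Sum = 41.7533
Softmax = [0.0601, 0.0098, 0.1063, 0.1936, 0.6302]
p[0] = 2.5093/41.7533 = 0.0601

0.0601


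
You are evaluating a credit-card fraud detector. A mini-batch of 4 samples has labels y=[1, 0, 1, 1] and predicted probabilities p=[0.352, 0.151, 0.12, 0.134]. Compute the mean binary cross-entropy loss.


L[0] = -ln(0.352) = 1.0441
L[1] = -ln(1-0.151) = -ln(0.849) = 0.1637
L[2] = -ln(0.12) = 2.1203
L[3] = -ln(0.134) = 2.0099
mean = (1.0441 + 0.1637 + 2.1203 + 2.0099)/4 = 1.3345

1.3345


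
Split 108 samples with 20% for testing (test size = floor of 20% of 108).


Test = ⌊108·20/100⌋ = 21
Train = 108 - 21 = 87

Train: 87, Test: 21


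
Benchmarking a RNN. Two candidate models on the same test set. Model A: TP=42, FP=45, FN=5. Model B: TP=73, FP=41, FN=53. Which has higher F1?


Model A: P=42/87=0.4828, R=42/47=0.8936, F1=2PR/(P+R)=2TP/(2TP+FP+FN)=84/134=0.6269
Model B: P=73/114=0.6404, R=73/126=0.5794, F1=2PR/(P+R)=2TP/(2TP+FP+FN)=146/240=0.6083
0.6269 > 0.6083 → Model A

Model A


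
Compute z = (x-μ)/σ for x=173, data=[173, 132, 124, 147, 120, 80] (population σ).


μ = 129.3333, σ = 28.2115
z = (173 - 129.3333)/28.2115 = 1.5478

1.5478


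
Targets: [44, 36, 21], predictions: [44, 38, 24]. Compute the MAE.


Absolute errors: |44-44|=0, |36-38|=2, |21-24|=3
Sum = 5
MAE = 5/3 = 5/3

5/3


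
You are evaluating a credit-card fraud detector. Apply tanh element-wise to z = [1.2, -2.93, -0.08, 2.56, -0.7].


tanh(1.2) = 0.8337
tanh(-2.93) = -0.9943
tanh(-0.08) = -0.0798
tanh(2.56) = 0.9881
tanh(-0.7) = -0.6044
result = [0.8337, -0.9943, -0.0798, 0.9881, -0.6044]

[0.8337, -0.9943, -0.0798, 0.9881, -0.6044]


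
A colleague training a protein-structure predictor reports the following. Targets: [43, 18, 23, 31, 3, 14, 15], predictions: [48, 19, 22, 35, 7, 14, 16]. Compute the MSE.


Squared errors: (43-48)²=25, (18-19)²=1, (23-22)²=1, (31-35)²=16, (3-7)²=16, (14-14)²=0, (15-16)²=1
Sum = 60
MSE = 60/7 = 60/7

60/7


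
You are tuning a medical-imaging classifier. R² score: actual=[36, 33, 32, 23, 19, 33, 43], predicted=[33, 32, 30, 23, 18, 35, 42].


ȳ = 31.2857
SS_res = Σ(y-ŷ)² = 20
SS_tot = Σ(y-ȳ)² = 385.43
R² = 1 - SS_res/SS_tot = 1 - 0.0519 = 0.9481

0.9481


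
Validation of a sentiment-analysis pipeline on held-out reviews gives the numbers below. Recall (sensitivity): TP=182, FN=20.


Recall = TP/(TP+FN)
= 182/(182+20)
= 182/202 = 90.1%

90.1%


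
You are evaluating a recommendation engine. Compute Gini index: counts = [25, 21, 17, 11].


Probabilities: [25/74, 21/74, 17/74, 11/74] ≈ [0.3378, 0.2838, 0.2297, 0.1486]
Σpᵢ² = (625 + 441 + 289 + 121)/74² = 1476/5476
Gini = 1 - Σpᵢ² = 1 - 1476/5476 = 0.7305

0.7305


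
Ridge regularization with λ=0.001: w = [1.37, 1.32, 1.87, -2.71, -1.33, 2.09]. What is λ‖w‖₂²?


‖w‖₂² = (1.37)² + (1.32)² + (1.87)² + (-2.71)² + (-1.33)² + (2.09)²
     = 1.8769 + 1.7424 + 3.4969 + 7.3441 + 1.7689 + 4.3681
     = 20.5973
λ·‖w‖₂² = 0.001·20.5973 = 0.020597

0.020597


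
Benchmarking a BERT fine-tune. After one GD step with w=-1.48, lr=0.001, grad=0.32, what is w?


w_new = w - α·∇
= -1.48 - 0.001·0.32
= -1.48 - 0.00032
= -1.48032

-1.48032


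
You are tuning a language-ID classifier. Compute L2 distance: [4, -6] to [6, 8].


d = √((4-6)² + (-6-8)²)
  = √(4 + 196)
  = √200 = 14.1421

14.1421


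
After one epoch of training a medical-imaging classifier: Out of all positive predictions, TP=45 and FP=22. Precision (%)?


Precision = TP/(TP+FP)
= 45/(45+22)
= 45/67 = 67.16%

67.16%


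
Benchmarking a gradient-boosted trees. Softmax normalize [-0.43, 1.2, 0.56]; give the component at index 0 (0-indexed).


Exponentials: e^-0.43=0.6505, e^1.2=3.3201, e^0.56=1.7507
Sum = 5.7213
Softmax = [0.1137, 0.5803, 0.306]
p[0] = 0.6505/5.7213 = 0.1137

0.1137


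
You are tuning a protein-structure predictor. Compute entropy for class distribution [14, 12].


Probabilities: [14/26, 12/26] ≈ [0.5385, 0.4615]
H = -((14/26)·log₂(14/26) + (12/26)·log₂(12/26))
  = 0.9957 bits

0.9957 bits


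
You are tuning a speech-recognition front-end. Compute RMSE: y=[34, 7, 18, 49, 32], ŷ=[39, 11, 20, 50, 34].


MSE = 50/5 = 10
RMSE = √(50/5) = 3.1623

3.1623


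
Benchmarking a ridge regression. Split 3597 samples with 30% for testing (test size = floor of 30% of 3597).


Test = ⌊3597·30/100⌋ = 1079
Train = 3597 - 1079 = 2518

Train: 2518, Test: 1079


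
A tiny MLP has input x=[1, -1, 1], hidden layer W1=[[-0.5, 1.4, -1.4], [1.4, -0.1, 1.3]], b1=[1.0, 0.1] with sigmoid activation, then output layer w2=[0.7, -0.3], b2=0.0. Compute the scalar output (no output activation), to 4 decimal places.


z1[0] = (-0.5)·(1) + (1.4)·(-1) + (-1.4)·(1) + 1.0 = -2.3
z1[1] = (1.4)·(1) + (-0.1)·(-1) + (1.3)·(1) + 0.1 = 2.9
h = sigmoid(z1) = [0.0911, 0.9478]
output = (0.7)·(0.0911) + (-0.3)·(0.9478) + 0.0 = -0.2206

-0.2206


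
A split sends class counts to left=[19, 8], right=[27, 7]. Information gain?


Parent = [46, 15], H_parent = 0.8047
H_left = 0.8767 (n=27), H_right = 0.7335 (n=34)
H_children = (27/61)·0.8767 + (34/61)·0.7335 = 0.7969
IG = 0.8047 - 0.7969 = 0.0078

0.0078


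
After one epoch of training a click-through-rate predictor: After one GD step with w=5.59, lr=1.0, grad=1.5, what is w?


w_new = w - α·∇
= 5.59 - 1.0·1.5
= 5.59 - 1.5
= 4.09

4.09


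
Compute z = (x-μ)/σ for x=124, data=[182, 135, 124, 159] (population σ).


μ = 150, σ = 22.3942
z = (124 - 150)/22.3942 = -1.161

-1.161


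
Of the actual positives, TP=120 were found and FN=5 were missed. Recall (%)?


Recall = TP/(TP+FN)
= 120/(120+5)
= 120/125 = 96.0%

96.0%


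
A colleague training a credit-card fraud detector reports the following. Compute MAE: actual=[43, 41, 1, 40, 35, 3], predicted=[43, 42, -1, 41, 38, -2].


Absolute errors: |43-43|=0, |41-42|=1, |1+ 1|=2, |40-41|=1, |35-38|=3, |3+ 2|=5
Sum = 12
MAE = 12/6 = 2

2


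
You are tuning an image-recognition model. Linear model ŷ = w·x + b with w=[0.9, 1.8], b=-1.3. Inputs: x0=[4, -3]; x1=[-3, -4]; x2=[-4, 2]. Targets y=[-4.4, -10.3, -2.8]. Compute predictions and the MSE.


ŷ0 = (0.9)·(4) + (1.8)·(-3) - 1.3 = -3.1
ŷ1 = (0.9)·(-3) + (1.8)·(-4) - 1.3 = -11.2
ŷ2 = (0.9)·(-4) + (1.8)·(2) - 1.3 = -1.3
errors² = [1.69, 0.81, 2.25]
MSE = 4.7500/3 = 1.5833

1.5833


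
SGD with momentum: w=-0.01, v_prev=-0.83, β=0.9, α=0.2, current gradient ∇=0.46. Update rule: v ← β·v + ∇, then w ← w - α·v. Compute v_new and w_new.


v_new = 0.9·-0.83 + 0.46 = -0.747 + 0.46 = -0.287
w_new = -0.01 - 0.2·-0.287 = -0.01 + 0.0574 = 0.0474

v_new=-0.287, w_new=0.0474


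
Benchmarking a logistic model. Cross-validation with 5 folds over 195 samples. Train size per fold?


Fold size = 195/5 = 39
Training per fold = 195 - 39 = 156

156


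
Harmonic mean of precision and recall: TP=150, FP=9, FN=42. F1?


Precision = 150/159 = 0.9434
Recall = 150/192 = 0.7812
F1 = 2·P·R/(P+R) = 2·TP/(2·TP+FP+FN) = 300/(300+9+42) = 300/351 = 0.8547

0.8547


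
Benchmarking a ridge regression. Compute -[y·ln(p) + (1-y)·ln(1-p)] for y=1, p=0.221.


BCE = -[y·ln(p) + (1-y)·ln(1-p)]
= -1·ln(0.221) - 0
= -ln(0.221) = 1.5096

1.5096


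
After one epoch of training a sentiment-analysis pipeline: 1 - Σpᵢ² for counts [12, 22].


Probabilities: [12/34, 22/34] ≈ [0.3529, 0.6471]
Σpᵢ² = (144 + 484)/34² = 628/1156
Gini = 1 - Σpᵢ² = 1 - 628/1156 = 0.4567

0.4567


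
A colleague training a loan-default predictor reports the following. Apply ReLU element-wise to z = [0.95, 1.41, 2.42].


ReLU(0.95) = max(0, 0.95) = 0.95
ReLU(1.41) = max(0, 1.41) = 1.41
ReLU(2.42) = max(0, 2.42) = 2.42
result = [0.95, 1.41, 2.42]

[0.95, 1.41, 2.42]


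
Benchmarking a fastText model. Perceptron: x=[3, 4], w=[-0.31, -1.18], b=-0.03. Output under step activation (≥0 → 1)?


z = (3)·(-0.31) + (4)·(-1.18) - 0.03
  = -5.68
step(z) = 0 (z<0)

0


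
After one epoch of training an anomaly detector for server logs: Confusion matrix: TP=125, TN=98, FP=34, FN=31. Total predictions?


Total = TP + TN + FP + FN
= 125 + 98 + 34 + 31
= 288
(Predicted positive: 159, predicted negative: 129)

288


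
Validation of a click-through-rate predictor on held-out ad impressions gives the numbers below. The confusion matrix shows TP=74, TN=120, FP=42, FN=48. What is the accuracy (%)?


Accuracy = (TP+TN)/(TP+TN+FP+FN)
= (74+120)/(284)
= 194/284 = 68.31%

68.31%


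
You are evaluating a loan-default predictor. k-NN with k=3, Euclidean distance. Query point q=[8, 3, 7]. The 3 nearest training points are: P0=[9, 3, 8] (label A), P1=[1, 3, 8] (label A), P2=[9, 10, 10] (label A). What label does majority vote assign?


d(q,P0) = 1.4142  (label A)
d(q,P1) = 7.0711  (label A)
d(q,P2) = 7.6811  (label A)
Votes: A=3, B=0
Majority → A

A


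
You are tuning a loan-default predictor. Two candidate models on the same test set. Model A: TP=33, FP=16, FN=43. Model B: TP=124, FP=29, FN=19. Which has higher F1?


Model A: P=33/49=0.6735, R=33/76=0.4342, F1=2PR/(P+R)=2TP/(2TP+FP+FN)=66/125=0.528
Model B: P=124/153=0.8105, R=124/143=0.8671, F1=2PR/(P+R)=2TP/(2TP+FP+FN)=248/296=0.8378
0.528 < 0.8378 → Model B

Model B


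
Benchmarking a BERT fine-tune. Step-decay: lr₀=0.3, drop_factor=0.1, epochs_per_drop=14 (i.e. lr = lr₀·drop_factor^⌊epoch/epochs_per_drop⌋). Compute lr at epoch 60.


n_drops = ⌊60/14⌋ = 4
lr = 0.3·0.1^4 = 0.3·0.0001 = 0.00003

0.00003


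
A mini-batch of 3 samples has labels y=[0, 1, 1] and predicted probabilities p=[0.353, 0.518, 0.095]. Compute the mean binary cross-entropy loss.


L[0] = -ln(1-0.353) = -ln(0.647) = 0.4354
L[1] = -ln(0.518) = 0.6578
L[2] = -ln(0.095) = 2.3539
mean = (0.4354 + 0.6578 + 2.3539)/3 = 1.149

1.149


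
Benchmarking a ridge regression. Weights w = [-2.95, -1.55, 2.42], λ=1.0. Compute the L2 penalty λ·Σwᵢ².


‖w‖₂² = (-2.95)² + (-1.55)² + (2.42)²
     = 8.7025 + 2.4025 + 5.8564
     = 16.9614
λ·‖w‖₂² = 1.0·16.9614 = 16.9614

16.9614


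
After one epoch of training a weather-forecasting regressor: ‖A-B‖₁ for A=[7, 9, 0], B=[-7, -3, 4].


d = |7+ 7| + |9+ 3| + |0-4|
  = 14 + 12 + 4
  = 30

30


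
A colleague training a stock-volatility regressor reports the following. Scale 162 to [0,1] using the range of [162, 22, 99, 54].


min=22, max=162
(162-22)/(162-22) = 140/140 = 1.0

1.0


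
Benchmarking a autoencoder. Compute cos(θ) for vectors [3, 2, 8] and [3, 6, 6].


A·B = 3·3 + 2·6 + 8·6 = 69
‖A‖ = √77 = 8.775, ‖B‖ = √81 = 9
cos = 69/(√77·√81) = 69/√6237 = 0.8737

0.8737


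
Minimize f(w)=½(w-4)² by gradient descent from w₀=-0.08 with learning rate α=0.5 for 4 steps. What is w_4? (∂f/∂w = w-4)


step 1: grad = -0.08-4 = -4.08; w = -0.08 - 0.5·(-4.08) = 1.96
step 2: grad = 1.96-4 = -2.04; w = 1.96 - 0.5·(-2.04) = 2.98
step 3: grad = 2.98-4 = -1.02; w = 2.98 - 0.5·(-1.02) = 3.49
step 4: grad = 3.49-4 = -0.51; w = 3.49 - 0.5·(-0.51) = 3.745

3.745


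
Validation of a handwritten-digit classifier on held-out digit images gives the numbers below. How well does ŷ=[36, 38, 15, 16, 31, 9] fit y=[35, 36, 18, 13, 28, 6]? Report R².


ȳ = 22.6667
SS_res = Σ(y-ŷ)² = 41
SS_tot = Σ(y-ȳ)² = 751.33
R² = 1 - SS_res/SS_tot = 1 - 0.0546 = 0.9454

0.9454


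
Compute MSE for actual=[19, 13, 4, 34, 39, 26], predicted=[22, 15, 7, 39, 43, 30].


Squared errors: (19-22)²=9, (13-15)²=4, (4-7)²=9, (34-39)²=25, (39-43)²=16, (26-30)²=16
Sum = 79
MSE = 79/6 = 79/6

79/6


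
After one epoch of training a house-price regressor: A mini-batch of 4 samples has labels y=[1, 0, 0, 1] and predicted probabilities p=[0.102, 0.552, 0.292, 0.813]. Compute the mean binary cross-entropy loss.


L[0] = -ln(0.102) = 2.2828
L[1] = -ln(1-0.552) = -ln(0.448) = 0.803
L[2] = -ln(1-0.292) = -ln(0.708) = 0.3453
L[3] = -ln(0.813) = 0.207
mean = (2.2828 + 0.803 + 0.3453 + 0.207)/4 = 0.9095

0.9095


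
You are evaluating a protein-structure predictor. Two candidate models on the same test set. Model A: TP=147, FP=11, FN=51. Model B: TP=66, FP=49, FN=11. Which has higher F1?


Model A: P=147/158=0.9304, R=147/198=0.7424, F1=2PR/(P+R)=2TP/(2TP+FP+FN)=294/356=0.8258
Model B: P=66/115=0.5739, R=66/77=0.8571, F1=2PR/(P+R)=2TP/(2TP+FP+FN)=132/192=0.6875
0.8258 > 0.6875 → Model A

Model A


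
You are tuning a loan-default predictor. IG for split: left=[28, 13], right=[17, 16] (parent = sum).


Parent = [45, 29], H_parent = 0.966
H_left = 0.9012 (n=41), H_right = 0.9993 (n=33)
H_children = (41/74)·0.9012 + (33/74)·0.9993 = 0.9449
IG = 0.966 - 0.9449 = 0.0211

0.0211


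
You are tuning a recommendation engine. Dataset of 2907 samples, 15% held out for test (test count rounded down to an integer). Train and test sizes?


Test = ⌊2907·15/100⌋ = 436
Train = 2907 - 436 = 2471

Train: 2471, Test: 436


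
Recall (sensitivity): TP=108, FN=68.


Recall = TP/(TP+FN)
= 108/(108+68)
= 108/176 = 61.36%

61.36%


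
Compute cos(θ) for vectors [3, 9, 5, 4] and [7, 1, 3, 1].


A·B = 3·7 + 9·1 + 5·3 + 4·1 = 49
‖A‖ = √131 = 11.4455, ‖B‖ = √60 = 7.746
cos = 49/(√131·√60) = 49/√7860 = 0.5527

0.5527


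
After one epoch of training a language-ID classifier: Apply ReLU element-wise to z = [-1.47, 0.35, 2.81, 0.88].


ReLU(-1.47) = max(0, -1.47) = 0.0
ReLU(0.35) = max(0, 0.35) = 0.35
ReLU(2.81) = max(0, 2.81) = 2.81
ReLU(0.88) = max(0, 0.88) = 0.88
result = [0.0, 0.35, 2.81, 0.88]

[0.0, 0.35, 2.81, 0.88]


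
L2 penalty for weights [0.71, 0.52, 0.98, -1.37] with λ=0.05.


‖w‖₂² = (0.71)² + (0.52)² + (0.98)² + (-1.37)²
     = 0.5041 + 0.2704 + 0.9604 + 1.8769
     = 3.6118
λ·‖w‖₂² = 0.05·3.6118 = 0.18059

0.18059


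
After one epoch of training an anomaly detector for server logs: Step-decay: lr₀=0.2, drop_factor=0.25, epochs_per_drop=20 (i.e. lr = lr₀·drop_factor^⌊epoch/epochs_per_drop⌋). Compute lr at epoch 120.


n_drops = ⌊120/20⌋ = 6
lr = 0.2·0.25^6 = 0.2·0.000244140625 = 0.000048828125

0.000048828125


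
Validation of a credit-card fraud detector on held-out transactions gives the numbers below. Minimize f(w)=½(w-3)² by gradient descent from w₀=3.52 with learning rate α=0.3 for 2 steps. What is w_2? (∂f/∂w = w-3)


step 1: grad = 3.52-3 = 0.52; w = 3.52 - 0.3·(0.52) = 3.364
step 2: grad = 3.364-3 = 0.364; w = 3.364 - 0.3·(0.364) = 3.2548

3.2548


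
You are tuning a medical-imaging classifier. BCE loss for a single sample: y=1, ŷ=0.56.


BCE = -[y·ln(p) + (1-y)·ln(1-p)]
= -1·ln(0.56) - 0
= -ln(0.56) = 0.5798

0.5798


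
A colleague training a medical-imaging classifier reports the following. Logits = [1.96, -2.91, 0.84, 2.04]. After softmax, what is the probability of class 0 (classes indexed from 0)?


Exponentials: e^1.96=7.0993, e^-2.91=0.0545, e^0.84=2.3164, e^2.04=7.6906
Sum = 17.1608
Softmax = [0.4137, 0.0032, 0.135, 0.4482]
p[0] = 7.0993/17.1608 = 0.4137

0.4137


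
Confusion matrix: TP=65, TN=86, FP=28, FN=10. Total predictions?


Total = TP + TN + FP + FN
= 65 + 86 + 28 + 10
= 189
(Predicted positive: 93, predicted negative: 96)

189


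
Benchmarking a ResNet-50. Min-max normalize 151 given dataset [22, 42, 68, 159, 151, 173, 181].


min=22, max=181
(151-22)/(181-22) = 129/159 = 0.8113

0.8113


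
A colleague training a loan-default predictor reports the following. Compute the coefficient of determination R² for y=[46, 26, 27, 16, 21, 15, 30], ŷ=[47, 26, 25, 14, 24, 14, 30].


ȳ = 25.8571
SS_res = Σ(y-ŷ)² = 19
SS_tot = Σ(y-ȳ)² = 662.86
R² = 1 - SS_res/SS_tot = 1 - 0.0287 = 0.9713

0.9713


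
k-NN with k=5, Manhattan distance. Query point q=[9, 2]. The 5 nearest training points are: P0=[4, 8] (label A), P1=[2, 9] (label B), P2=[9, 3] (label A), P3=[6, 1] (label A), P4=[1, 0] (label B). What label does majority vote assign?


d(q,P0) = 11  (label A)
d(q,P1) = 14  (label B)
d(q,P2) = 1  (label A)
d(q,P3) = 4  (label A)
d(q,P4) = 10  (label B)
Votes: A=3, B=2
Majority → A

A


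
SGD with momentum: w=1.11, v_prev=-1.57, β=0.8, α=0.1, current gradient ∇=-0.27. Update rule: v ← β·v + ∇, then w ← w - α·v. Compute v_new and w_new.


v_new = 0.8·-1.57 - 0.27 = -1.256 - 0.27 = -1.526
w_new = 1.11 - 0.1·-1.526 = 1.11 + 0.1526 = 1.2626

v_new=-1.526, w_new=1.2626


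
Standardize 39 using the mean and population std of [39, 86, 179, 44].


μ = 87, σ = 56.1649
z = (39 - 87)/56.1649 = -0.8546

-0.8546


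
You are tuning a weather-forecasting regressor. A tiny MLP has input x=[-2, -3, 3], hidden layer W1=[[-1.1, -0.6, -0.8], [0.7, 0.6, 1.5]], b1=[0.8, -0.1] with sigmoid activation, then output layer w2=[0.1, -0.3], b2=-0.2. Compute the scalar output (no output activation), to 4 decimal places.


z1[0] = (-1.1)·(-2) + (-0.6)·(-3) + (-0.8)·(3) + 0.8 = 2.4
z1[1] = (0.7)·(-2) + (0.6)·(-3) + (1.5)·(3) - 0.1 = 1.2
h = sigmoid(z1) = [0.9168, 0.7685]
output = (0.1)·(0.9168) + (-0.3)·(0.7685) - 0.2 = -0.3389

-0.3389
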